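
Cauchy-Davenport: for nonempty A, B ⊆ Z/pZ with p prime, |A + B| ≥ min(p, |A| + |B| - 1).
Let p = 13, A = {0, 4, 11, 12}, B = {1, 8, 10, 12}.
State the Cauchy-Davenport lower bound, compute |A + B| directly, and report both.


Cauchy-Davenport: |A + B| ≥ min(p, |A| + |B| - 1) for A, B nonempty in Z/pZ.
|A| = 4, |B| = 4, p = 13.
CD lower bound = min(13, 4 + 4 - 1) = min(13, 7) = 7.
Compute A + B mod 13 directly:
a = 0: 0+1=1, 0+8=8, 0+10=10, 0+12=12
a = 4: 4+1=5, 4+8=12, 4+10=1, 4+12=3
a = 11: 11+1=12, 11+8=6, 11+10=8, 11+12=10
a = 12: 12+1=0, 12+8=7, 12+10=9, 12+12=11
A + B = {0, 1, 3, 5, 6, 7, 8, 9, 10, 11, 12}, so |A + B| = 11.
Verify: 11 ≥ 7? Yes ✓.

CD lower bound = 7, actual |A + B| = 11.


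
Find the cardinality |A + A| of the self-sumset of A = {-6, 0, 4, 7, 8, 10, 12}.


A + A = {a + a' : a, a' ∈ A}; |A| = 7.
General bounds: 2|A| - 1 ≤ |A + A| ≤ |A|(|A|+1)/2, i.e. 13 ≤ |A + A| ≤ 28.
Lower bound 2|A|-1 is attained iff A is an arithmetic progression.
Enumerate sums a + a' for a ≤ a' (symmetric, so this suffices):
a = -6: -6+-6=-12, -6+0=-6, -6+4=-2, -6+7=1, -6+8=2, -6+10=4, -6+12=6
a = 0: 0+0=0, 0+4=4, 0+7=7, 0+8=8, 0+10=10, 0+12=12
a = 4: 4+4=8, 4+7=11, 4+8=12, 4+10=14, 4+12=16
a = 7: 7+7=14, 7+8=15, 7+10=17, 7+12=19
a = 8: 8+8=16, 8+10=18, 8+12=20
a = 10: 10+10=20, 10+12=22
a = 12: 12+12=24
Distinct sums: {-12, -6, -2, 0, 1, 2, 4, 6, 7, 8, 10, 11, 12, 14, 15, 16, 17, 18, 19, 20, 22, 24}
|A + A| = 22

|A + A| = 22


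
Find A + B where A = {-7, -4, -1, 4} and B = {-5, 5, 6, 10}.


A + B = {a + b : a ∈ A, b ∈ B}.
Enumerate all |A|·|B| = 4·4 = 16 pairs (a, b) and collect distinct sums.
a = -7: -7+-5=-12, -7+5=-2, -7+6=-1, -7+10=3
a = -4: -4+-5=-9, -4+5=1, -4+6=2, -4+10=6
a = -1: -1+-5=-6, -1+5=4, -1+6=5, -1+10=9
a = 4: 4+-5=-1, 4+5=9, 4+6=10, 4+10=14
Collecting distinct sums: A + B = {-12, -9, -6, -2, -1, 1, 2, 3, 4, 5, 6, 9, 10, 14}
|A + B| = 14

A + B = {-12, -9, -6, -2, -1, 1, 2, 3, 4, 5, 6, 9, 10, 14}


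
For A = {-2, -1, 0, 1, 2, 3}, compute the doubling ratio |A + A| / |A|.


|A| = 6.
Compute A + A by enumerating all 36 pairs.
A + A = {-4, -3, -2, -1, 0, 1, 2, 3, 4, 5, 6}, so |A + A| = 11.
K = |A + A| / |A| = 11/6 (already in lowest terms) ≈ 1.8333.
Reference: AP of size 6 gives K = 11/6 ≈ 1.8333; a fully generic set of size 6 gives K ≈ 3.5000.

|A| = 6, |A + A| = 11, K = 11/6.


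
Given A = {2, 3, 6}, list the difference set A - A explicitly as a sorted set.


A - A = {a - a' : a, a' ∈ A}.
Compute a - a' for each ordered pair (a, a'):
a = 2: 2-2=0, 2-3=-1, 2-6=-4
a = 3: 3-2=1, 3-3=0, 3-6=-3
a = 6: 6-2=4, 6-3=3, 6-6=0
Collecting distinct values (and noting 0 appears from a-a):
A - A = {-4, -3, -1, 0, 1, 3, 4}
|A - A| = 7

A - A = {-4, -3, -1, 0, 1, 3, 4}


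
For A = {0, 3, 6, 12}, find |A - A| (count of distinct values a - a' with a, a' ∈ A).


A - A = {a - a' : a, a' ∈ A}; |A| = 4.
Bounds: 2|A|-1 ≤ |A - A| ≤ |A|² - |A| + 1, i.e. 7 ≤ |A - A| ≤ 13.
Note: 0 ∈ A - A always (from a - a). The set is symmetric: if d ∈ A - A then -d ∈ A - A.
Enumerate nonzero differences d = a - a' with a > a' (then include -d):
Positive differences: {3, 6, 9, 12}
Full difference set: {0} ∪ (positive diffs) ∪ (negative diffs).
|A - A| = 1 + 2·4 = 9 (matches direct enumeration: 9).

|A - A| = 9


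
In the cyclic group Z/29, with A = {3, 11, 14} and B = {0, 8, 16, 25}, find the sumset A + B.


Work in Z/29Z: reduce every sum a + b modulo 29.
Enumerate all 12 pairs:
a = 3: 3+0=3, 3+8=11, 3+16=19, 3+25=28
a = 11: 11+0=11, 11+8=19, 11+16=27, 11+25=7
a = 14: 14+0=14, 14+8=22, 14+16=1, 14+25=10
Distinct residues collected: {1, 3, 7, 10, 11, 14, 19, 22, 27, 28}
|A + B| = 10 (out of 29 total residues).

A + B = {1, 3, 7, 10, 11, 14, 19, 22, 27, 28}


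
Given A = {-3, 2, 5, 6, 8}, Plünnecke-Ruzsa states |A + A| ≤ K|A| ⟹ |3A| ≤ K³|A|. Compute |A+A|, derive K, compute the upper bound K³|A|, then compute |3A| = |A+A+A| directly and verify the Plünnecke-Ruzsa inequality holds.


|A| = 5.
Step 1: Compute A + A by enumerating all 25 pairs.
A + A = {-6, -1, 2, 3, 4, 5, 7, 8, 10, 11, 12, 13, 14, 16}, so |A + A| = 14.
Step 2: Doubling constant K = |A + A|/|A| = 14/5 = 14/5 ≈ 2.8000.
Step 3: Plünnecke-Ruzsa gives |3A| ≤ K³·|A| = (2.8000)³ · 5 ≈ 109.7600.
Step 4: Compute 3A = A + A + A directly by enumerating all triples (a,b,c) ∈ A³; |3A| = 26.
Step 5: Check 26 ≤ 109.7600? Yes ✓.

K = 14/5, Plünnecke-Ruzsa bound K³|A| ≈ 109.7600, |3A| = 26, inequality holds.


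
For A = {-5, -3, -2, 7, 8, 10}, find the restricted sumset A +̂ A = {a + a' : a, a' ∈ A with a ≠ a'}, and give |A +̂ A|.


Restricted sumset: A +̂ A = {a + a' : a ∈ A, a' ∈ A, a ≠ a'}.
Equivalently, take A + A and drop any sum 2a that is achievable ONLY as a + a for a ∈ A (i.e. sums representable only with equal summands).
Enumerate pairs (a, a') with a < a' (symmetric, so each unordered pair gives one sum; this covers all a ≠ a'):
  -5 + -3 = -8
  -5 + -2 = -7
  -5 + 7 = 2
  -5 + 8 = 3
  -5 + 10 = 5
  -3 + -2 = -5
  -3 + 7 = 4
  -3 + 8 = 5
  -3 + 10 = 7
  -2 + 7 = 5
  -2 + 8 = 6
  -2 + 10 = 8
  7 + 8 = 15
  7 + 10 = 17
  8 + 10 = 18
Collected distinct sums: {-8, -7, -5, 2, 3, 4, 5, 6, 7, 8, 15, 17, 18}
|A +̂ A| = 13
(Reference bound: |A +̂ A| ≥ 2|A| - 3 for |A| ≥ 2, with |A| = 6 giving ≥ 9.)

|A +̂ A| = 13


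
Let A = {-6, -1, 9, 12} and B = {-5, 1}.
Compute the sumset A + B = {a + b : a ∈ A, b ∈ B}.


A + B = {a + b : a ∈ A, b ∈ B}.
Enumerate all |A|·|B| = 4·2 = 8 pairs (a, b) and collect distinct sums.
a = -6: -6+-5=-11, -6+1=-5
a = -1: -1+-5=-6, -1+1=0
a = 9: 9+-5=4, 9+1=10
a = 12: 12+-5=7, 12+1=13
Collecting distinct sums: A + B = {-11, -6, -5, 0, 4, 7, 10, 13}
|A + B| = 8

A + B = {-11, -6, -5, 0, 4, 7, 10, 13}


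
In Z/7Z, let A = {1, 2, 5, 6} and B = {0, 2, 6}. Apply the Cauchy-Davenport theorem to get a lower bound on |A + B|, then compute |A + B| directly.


Cauchy-Davenport: |A + B| ≥ min(p, |A| + |B| - 1) for A, B nonempty in Z/pZ.
|A| = 4, |B| = 3, p = 7.
CD lower bound = min(7, 4 + 3 - 1) = min(7, 6) = 6.
Compute A + B mod 7 directly:
a = 1: 1+0=1, 1+2=3, 1+6=0
a = 2: 2+0=2, 2+2=4, 2+6=1
a = 5: 5+0=5, 5+2=0, 5+6=4
a = 6: 6+0=6, 6+2=1, 6+6=5
A + B = {0, 1, 2, 3, 4, 5, 6}, so |A + B| = 7.
Verify: 7 ≥ 6? Yes ✓.

CD lower bound = 6, actual |A + B| = 7.


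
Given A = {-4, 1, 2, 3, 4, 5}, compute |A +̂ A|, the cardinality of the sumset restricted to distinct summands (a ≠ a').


Restricted sumset: A +̂ A = {a + a' : a ∈ A, a' ∈ A, a ≠ a'}.
Equivalently, take A + A and drop any sum 2a that is achievable ONLY as a + a for a ∈ A (i.e. sums representable only with equal summands).
Enumerate pairs (a, a') with a < a' (symmetric, so each unordered pair gives one sum; this covers all a ≠ a'):
  -4 + 1 = -3
  -4 + 2 = -2
  -4 + 3 = -1
  -4 + 4 = 0
  -4 + 5 = 1
  1 + 2 = 3
  1 + 3 = 4
  1 + 4 = 5
  1 + 5 = 6
  2 + 3 = 5
  2 + 4 = 6
  2 + 5 = 7
  3 + 4 = 7
  3 + 5 = 8
  4 + 5 = 9
Collected distinct sums: {-3, -2, -1, 0, 1, 3, 4, 5, 6, 7, 8, 9}
|A +̂ A| = 12
(Reference bound: |A +̂ A| ≥ 2|A| - 3 for |A| ≥ 2, with |A| = 6 giving ≥ 9.)

|A +̂ A| = 12


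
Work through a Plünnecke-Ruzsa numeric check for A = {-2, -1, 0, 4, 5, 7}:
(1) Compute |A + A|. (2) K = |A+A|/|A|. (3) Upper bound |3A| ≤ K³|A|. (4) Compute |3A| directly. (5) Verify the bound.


|A| = 6.
Step 1: Compute A + A by enumerating all 36 pairs.
A + A = {-4, -3, -2, -1, 0, 2, 3, 4, 5, 6, 7, 8, 9, 10, 11, 12, 14}, so |A + A| = 17.
Step 2: Doubling constant K = |A + A|/|A| = 17/6 = 17/6 ≈ 2.8333.
Step 3: Plünnecke-Ruzsa gives |3A| ≤ K³·|A| = (2.8333)³ · 6 ≈ 136.4722.
Step 4: Compute 3A = A + A + A directly by enumerating all triples (a,b,c) ∈ A³; |3A| = 27.
Step 5: Check 27 ≤ 136.4722? Yes ✓.

K = 17/6, Plünnecke-Ruzsa bound K³|A| ≈ 136.4722, |3A| = 27, inequality holds.


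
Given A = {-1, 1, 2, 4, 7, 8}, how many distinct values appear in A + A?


A + A = {a + a' : a, a' ∈ A}; |A| = 6.
General bounds: 2|A| - 1 ≤ |A + A| ≤ |A|(|A|+1)/2, i.e. 11 ≤ |A + A| ≤ 21.
Lower bound 2|A|-1 is attained iff A is an arithmetic progression.
Enumerate sums a + a' for a ≤ a' (symmetric, so this suffices):
a = -1: -1+-1=-2, -1+1=0, -1+2=1, -1+4=3, -1+7=6, -1+8=7
a = 1: 1+1=2, 1+2=3, 1+4=5, 1+7=8, 1+8=9
a = 2: 2+2=4, 2+4=6, 2+7=9, 2+8=10
a = 4: 4+4=8, 4+7=11, 4+8=12
a = 7: 7+7=14, 7+8=15
a = 8: 8+8=16
Distinct sums: {-2, 0, 1, 2, 3, 4, 5, 6, 7, 8, 9, 10, 11, 12, 14, 15, 16}
|A + A| = 17

|A + A| = 17


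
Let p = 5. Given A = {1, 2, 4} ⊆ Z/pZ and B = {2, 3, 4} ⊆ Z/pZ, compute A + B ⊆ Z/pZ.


Work in Z/5Z: reduce every sum a + b modulo 5.
Enumerate all 9 pairs:
a = 1: 1+2=3, 1+3=4, 1+4=0
a = 2: 2+2=4, 2+3=0, 2+4=1
a = 4: 4+2=1, 4+3=2, 4+4=3
Distinct residues collected: {0, 1, 2, 3, 4}
|A + B| = 5 (out of 5 total residues).

A + B = {0, 1, 2, 3, 4}


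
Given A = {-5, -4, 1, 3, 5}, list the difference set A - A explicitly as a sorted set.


A - A = {a - a' : a, a' ∈ A}.
Compute a - a' for each ordered pair (a, a'):
a = -5: -5--5=0, -5--4=-1, -5-1=-6, -5-3=-8, -5-5=-10
a = -4: -4--5=1, -4--4=0, -4-1=-5, -4-3=-7, -4-5=-9
a = 1: 1--5=6, 1--4=5, 1-1=0, 1-3=-2, 1-5=-4
a = 3: 3--5=8, 3--4=7, 3-1=2, 3-3=0, 3-5=-2
a = 5: 5--5=10, 5--4=9, 5-1=4, 5-3=2, 5-5=0
Collecting distinct values (and noting 0 appears from a-a):
A - A = {-10, -9, -8, -7, -6, -5, -4, -2, -1, 0, 1, 2, 4, 5, 6, 7, 8, 9, 10}
|A - A| = 19

A - A = {-10, -9, -8, -7, -6, -5, -4, -2, -1, 0, 1, 2, 4, 5, 6, 7, 8, 9, 10}


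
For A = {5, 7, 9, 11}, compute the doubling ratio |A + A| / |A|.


|A| = 4.
Compute A + A by enumerating all 16 pairs.
A + A = {10, 12, 14, 16, 18, 20, 22}, so |A + A| = 7.
K = |A + A| / |A| = 7/4 (already in lowest terms) ≈ 1.7500.
Reference: AP of size 4 gives K = 7/4 ≈ 1.7500; a fully generic set of size 4 gives K ≈ 2.5000.

|A| = 4, |A + A| = 7, K = 7/4.


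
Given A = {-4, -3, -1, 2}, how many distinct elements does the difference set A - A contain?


A - A = {a - a' : a, a' ∈ A}; |A| = 4.
Bounds: 2|A|-1 ≤ |A - A| ≤ |A|² - |A| + 1, i.e. 7 ≤ |A - A| ≤ 13.
Note: 0 ∈ A - A always (from a - a). The set is symmetric: if d ∈ A - A then -d ∈ A - A.
Enumerate nonzero differences d = a - a' with a > a' (then include -d):
Positive differences: {1, 2, 3, 5, 6}
Full difference set: {0} ∪ (positive diffs) ∪ (negative diffs).
|A - A| = 1 + 2·5 = 11 (matches direct enumeration: 11).

|A - A| = 11


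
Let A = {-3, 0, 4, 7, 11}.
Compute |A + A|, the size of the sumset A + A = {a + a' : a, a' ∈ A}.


A + A = {a + a' : a, a' ∈ A}; |A| = 5.
General bounds: 2|A| - 1 ≤ |A + A| ≤ |A|(|A|+1)/2, i.e. 9 ≤ |A + A| ≤ 15.
Lower bound 2|A|-1 is attained iff A is an arithmetic progression.
Enumerate sums a + a' for a ≤ a' (symmetric, so this suffices):
a = -3: -3+-3=-6, -3+0=-3, -3+4=1, -3+7=4, -3+11=8
a = 0: 0+0=0, 0+4=4, 0+7=7, 0+11=11
a = 4: 4+4=8, 4+7=11, 4+11=15
a = 7: 7+7=14, 7+11=18
a = 11: 11+11=22
Distinct sums: {-6, -3, 0, 1, 4, 7, 8, 11, 14, 15, 18, 22}
|A + A| = 12

|A + A| = 12


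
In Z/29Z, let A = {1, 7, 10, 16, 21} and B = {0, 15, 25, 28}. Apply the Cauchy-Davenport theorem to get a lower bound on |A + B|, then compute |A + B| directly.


Cauchy-Davenport: |A + B| ≥ min(p, |A| + |B| - 1) for A, B nonempty in Z/pZ.
|A| = 5, |B| = 4, p = 29.
CD lower bound = min(29, 5 + 4 - 1) = min(29, 8) = 8.
Compute A + B mod 29 directly:
a = 1: 1+0=1, 1+15=16, 1+25=26, 1+28=0
a = 7: 7+0=7, 7+15=22, 7+25=3, 7+28=6
a = 10: 10+0=10, 10+15=25, 10+25=6, 10+28=9
a = 16: 16+0=16, 16+15=2, 16+25=12, 16+28=15
a = 21: 21+0=21, 21+15=7, 21+25=17, 21+28=20
A + B = {0, 1, 2, 3, 6, 7, 9, 10, 12, 15, 16, 17, 20, 21, 22, 25, 26}, so |A + B| = 17.
Verify: 17 ≥ 8? Yes ✓.

CD lower bound = 8, actual |A + B| = 17.


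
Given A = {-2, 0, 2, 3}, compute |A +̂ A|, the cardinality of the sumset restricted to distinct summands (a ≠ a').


Restricted sumset: A +̂ A = {a + a' : a ∈ A, a' ∈ A, a ≠ a'}.
Equivalently, take A + A and drop any sum 2a that is achievable ONLY as a + a for a ∈ A (i.e. sums representable only with equal summands).
Enumerate pairs (a, a') with a < a' (symmetric, so each unordered pair gives one sum; this covers all a ≠ a'):
  -2 + 0 = -2
  -2 + 2 = 0
  -2 + 3 = 1
  0 + 2 = 2
  0 + 3 = 3
  2 + 3 = 5
Collected distinct sums: {-2, 0, 1, 2, 3, 5}
|A +̂ A| = 6
(Reference bound: |A +̂ A| ≥ 2|A| - 3 for |A| ≥ 2, with |A| = 4 giving ≥ 5.)

|A +̂ A| = 6


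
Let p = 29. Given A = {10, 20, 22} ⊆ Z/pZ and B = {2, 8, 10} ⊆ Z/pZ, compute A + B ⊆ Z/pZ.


Work in Z/29Z: reduce every sum a + b modulo 29.
Enumerate all 9 pairs:
a = 10: 10+2=12, 10+8=18, 10+10=20
a = 20: 20+2=22, 20+8=28, 20+10=1
a = 22: 22+2=24, 22+8=1, 22+10=3
Distinct residues collected: {1, 3, 12, 18, 20, 22, 24, 28}
|A + B| = 8 (out of 29 total residues).

A + B = {1, 3, 12, 18, 20, 22, 24, 28}


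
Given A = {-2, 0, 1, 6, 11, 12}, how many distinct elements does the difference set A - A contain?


A - A = {a - a' : a, a' ∈ A}; |A| = 6.
Bounds: 2|A|-1 ≤ |A - A| ≤ |A|² - |A| + 1, i.e. 11 ≤ |A - A| ≤ 31.
Note: 0 ∈ A - A always (from a - a). The set is symmetric: if d ∈ A - A then -d ∈ A - A.
Enumerate nonzero differences d = a - a' with a > a' (then include -d):
Positive differences: {1, 2, 3, 5, 6, 8, 10, 11, 12, 13, 14}
Full difference set: {0} ∪ (positive diffs) ∪ (negative diffs).
|A - A| = 1 + 2·11 = 23 (matches direct enumeration: 23).

|A - A| = 23


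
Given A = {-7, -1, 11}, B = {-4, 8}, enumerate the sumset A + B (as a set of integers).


A + B = {a + b : a ∈ A, b ∈ B}.
Enumerate all |A|·|B| = 3·2 = 6 pairs (a, b) and collect distinct sums.
a = -7: -7+-4=-11, -7+8=1
a = -1: -1+-4=-5, -1+8=7
a = 11: 11+-4=7, 11+8=19
Collecting distinct sums: A + B = {-11, -5, 1, 7, 19}
|A + B| = 5

A + B = {-11, -5, 1, 7, 19}


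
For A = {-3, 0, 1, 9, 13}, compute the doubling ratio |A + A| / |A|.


|A| = 5.
Compute A + A by enumerating all 25 pairs.
A + A = {-6, -3, -2, 0, 1, 2, 6, 9, 10, 13, 14, 18, 22, 26}, so |A + A| = 14.
K = |A + A| / |A| = 14/5 (already in lowest terms) ≈ 2.8000.
Reference: AP of size 5 gives K = 9/5 ≈ 1.8000; a fully generic set of size 5 gives K ≈ 3.0000.

|A| = 5, |A + A| = 14, K = 14/5.


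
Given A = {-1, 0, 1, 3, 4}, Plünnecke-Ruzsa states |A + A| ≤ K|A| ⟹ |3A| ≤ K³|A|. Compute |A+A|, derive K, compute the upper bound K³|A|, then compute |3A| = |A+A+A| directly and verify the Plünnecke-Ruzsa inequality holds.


|A| = 5.
Step 1: Compute A + A by enumerating all 25 pairs.
A + A = {-2, -1, 0, 1, 2, 3, 4, 5, 6, 7, 8}, so |A + A| = 11.
Step 2: Doubling constant K = |A + A|/|A| = 11/5 = 11/5 ≈ 2.2000.
Step 3: Plünnecke-Ruzsa gives |3A| ≤ K³·|A| = (2.2000)³ · 5 ≈ 53.2400.
Step 4: Compute 3A = A + A + A directly by enumerating all triples (a,b,c) ∈ A³; |3A| = 16.
Step 5: Check 16 ≤ 53.2400? Yes ✓.

K = 11/5, Plünnecke-Ruzsa bound K³|A| ≈ 53.2400, |3A| = 16, inequality holds.


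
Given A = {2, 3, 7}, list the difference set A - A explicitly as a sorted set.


A - A = {a - a' : a, a' ∈ A}.
Compute a - a' for each ordered pair (a, a'):
a = 2: 2-2=0, 2-3=-1, 2-7=-5
a = 3: 3-2=1, 3-3=0, 3-7=-4
a = 7: 7-2=5, 7-3=4, 7-7=0
Collecting distinct values (and noting 0 appears from a-a):
A - A = {-5, -4, -1, 0, 1, 4, 5}
|A - A| = 7

A - A = {-5, -4, -1, 0, 1, 4, 5}


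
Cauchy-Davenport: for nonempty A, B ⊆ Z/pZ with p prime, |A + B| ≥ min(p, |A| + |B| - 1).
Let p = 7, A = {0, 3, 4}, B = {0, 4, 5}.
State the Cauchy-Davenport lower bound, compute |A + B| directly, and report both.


Cauchy-Davenport: |A + B| ≥ min(p, |A| + |B| - 1) for A, B nonempty in Z/pZ.
|A| = 3, |B| = 3, p = 7.
CD lower bound = min(7, 3 + 3 - 1) = min(7, 5) = 5.
Compute A + B mod 7 directly:
a = 0: 0+0=0, 0+4=4, 0+5=5
a = 3: 3+0=3, 3+4=0, 3+5=1
a = 4: 4+0=4, 4+4=1, 4+5=2
A + B = {0, 1, 2, 3, 4, 5}, so |A + B| = 6.
Verify: 6 ≥ 5? Yes ✓.

CD lower bound = 5, actual |A + B| = 6.


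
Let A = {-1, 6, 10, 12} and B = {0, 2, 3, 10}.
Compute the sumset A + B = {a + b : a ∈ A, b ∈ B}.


A + B = {a + b : a ∈ A, b ∈ B}.
Enumerate all |A|·|B| = 4·4 = 16 pairs (a, b) and collect distinct sums.
a = -1: -1+0=-1, -1+2=1, -1+3=2, -1+10=9
a = 6: 6+0=6, 6+2=8, 6+3=9, 6+10=16
a = 10: 10+0=10, 10+2=12, 10+3=13, 10+10=20
a = 12: 12+0=12, 12+2=14, 12+3=15, 12+10=22
Collecting distinct sums: A + B = {-1, 1, 2, 6, 8, 9, 10, 12, 13, 14, 15, 16, 20, 22}
|A + B| = 14

A + B = {-1, 1, 2, 6, 8, 9, 10, 12, 13, 14, 15, 16, 20, 22}


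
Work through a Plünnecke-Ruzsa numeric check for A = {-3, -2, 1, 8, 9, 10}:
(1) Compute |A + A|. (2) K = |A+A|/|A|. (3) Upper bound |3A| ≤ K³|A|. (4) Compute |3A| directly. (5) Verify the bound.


|A| = 6.
Step 1: Compute A + A by enumerating all 36 pairs.
A + A = {-6, -5, -4, -2, -1, 2, 5, 6, 7, 8, 9, 10, 11, 16, 17, 18, 19, 20}, so |A + A| = 18.
Step 2: Doubling constant K = |A + A|/|A| = 18/6 = 18/6 ≈ 3.0000.
Step 3: Plünnecke-Ruzsa gives |3A| ≤ K³·|A| = (3.0000)³ · 6 ≈ 162.0000.
Step 4: Compute 3A = A + A + A directly by enumerating all triples (a,b,c) ∈ A³; |3A| = 36.
Step 5: Check 36 ≤ 162.0000? Yes ✓.

K = 18/6, Plünnecke-Ruzsa bound K³|A| ≈ 162.0000, |3A| = 36, inequality holds.


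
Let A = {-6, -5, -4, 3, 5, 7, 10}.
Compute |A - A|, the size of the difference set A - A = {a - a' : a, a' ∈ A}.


A - A = {a - a' : a, a' ∈ A}; |A| = 7.
Bounds: 2|A|-1 ≤ |A - A| ≤ |A|² - |A| + 1, i.e. 13 ≤ |A - A| ≤ 43.
Note: 0 ∈ A - A always (from a - a). The set is symmetric: if d ∈ A - A then -d ∈ A - A.
Enumerate nonzero differences d = a - a' with a > a' (then include -d):
Positive differences: {1, 2, 3, 4, 5, 7, 8, 9, 10, 11, 12, 13, 14, 15, 16}
Full difference set: {0} ∪ (positive diffs) ∪ (negative diffs).
|A - A| = 1 + 2·15 = 31 (matches direct enumeration: 31).

|A - A| = 31


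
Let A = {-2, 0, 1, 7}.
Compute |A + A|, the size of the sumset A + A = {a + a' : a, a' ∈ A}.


A + A = {a + a' : a, a' ∈ A}; |A| = 4.
General bounds: 2|A| - 1 ≤ |A + A| ≤ |A|(|A|+1)/2, i.e. 7 ≤ |A + A| ≤ 10.
Lower bound 2|A|-1 is attained iff A is an arithmetic progression.
Enumerate sums a + a' for a ≤ a' (symmetric, so this suffices):
a = -2: -2+-2=-4, -2+0=-2, -2+1=-1, -2+7=5
a = 0: 0+0=0, 0+1=1, 0+7=7
a = 1: 1+1=2, 1+7=8
a = 7: 7+7=14
Distinct sums: {-4, -2, -1, 0, 1, 2, 5, 7, 8, 14}
|A + A| = 10

|A + A| = 10


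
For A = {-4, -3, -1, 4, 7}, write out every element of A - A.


A - A = {a - a' : a, a' ∈ A}.
Compute a - a' for each ordered pair (a, a'):
a = -4: -4--4=0, -4--3=-1, -4--1=-3, -4-4=-8, -4-7=-11
a = -3: -3--4=1, -3--3=0, -3--1=-2, -3-4=-7, -3-7=-10
a = -1: -1--4=3, -1--3=2, -1--1=0, -1-4=-5, -1-7=-8
a = 4: 4--4=8, 4--3=7, 4--1=5, 4-4=0, 4-7=-3
a = 7: 7--4=11, 7--3=10, 7--1=8, 7-4=3, 7-7=0
Collecting distinct values (and noting 0 appears from a-a):
A - A = {-11, -10, -8, -7, -5, -3, -2, -1, 0, 1, 2, 3, 5, 7, 8, 10, 11}
|A - A| = 17

A - A = {-11, -10, -8, -7, -5, -3, -2, -1, 0, 1, 2, 3, 5, 7, 8, 10, 11}


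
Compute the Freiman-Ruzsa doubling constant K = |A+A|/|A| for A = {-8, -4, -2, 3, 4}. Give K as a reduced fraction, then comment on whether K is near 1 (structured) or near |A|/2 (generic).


|A| = 5.
Compute A + A by enumerating all 25 pairs.
A + A = {-16, -12, -10, -8, -6, -5, -4, -1, 0, 1, 2, 6, 7, 8}, so |A + A| = 14.
K = |A + A| / |A| = 14/5 (already in lowest terms) ≈ 2.8000.
Reference: AP of size 5 gives K = 9/5 ≈ 1.8000; a fully generic set of size 5 gives K ≈ 3.0000.

|A| = 5, |A + A| = 14, K = 14/5.


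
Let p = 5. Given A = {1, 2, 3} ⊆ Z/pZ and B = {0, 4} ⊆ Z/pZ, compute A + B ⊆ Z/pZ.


Work in Z/5Z: reduce every sum a + b modulo 5.
Enumerate all 6 pairs:
a = 1: 1+0=1, 1+4=0
a = 2: 2+0=2, 2+4=1
a = 3: 3+0=3, 3+4=2
Distinct residues collected: {0, 1, 2, 3}
|A + B| = 4 (out of 5 total residues).

A + B = {0, 1, 2, 3}


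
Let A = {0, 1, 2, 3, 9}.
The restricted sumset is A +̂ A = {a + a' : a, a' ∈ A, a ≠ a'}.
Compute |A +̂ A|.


Restricted sumset: A +̂ A = {a + a' : a ∈ A, a' ∈ A, a ≠ a'}.
Equivalently, take A + A and drop any sum 2a that is achievable ONLY as a + a for a ∈ A (i.e. sums representable only with equal summands).
Enumerate pairs (a, a') with a < a' (symmetric, so each unordered pair gives one sum; this covers all a ≠ a'):
  0 + 1 = 1
  0 + 2 = 2
  0 + 3 = 3
  0 + 9 = 9
  1 + 2 = 3
  1 + 3 = 4
  1 + 9 = 10
  2 + 3 = 5
  2 + 9 = 11
  3 + 9 = 12
Collected distinct sums: {1, 2, 3, 4, 5, 9, 10, 11, 12}
|A +̂ A| = 9
(Reference bound: |A +̂ A| ≥ 2|A| - 3 for |A| ≥ 2, with |A| = 5 giving ≥ 7.)

|A +̂ A| = 9


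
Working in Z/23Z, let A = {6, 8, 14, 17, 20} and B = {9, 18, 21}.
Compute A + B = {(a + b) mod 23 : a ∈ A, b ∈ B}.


Work in Z/23Z: reduce every sum a + b modulo 23.
Enumerate all 15 pairs:
a = 6: 6+9=15, 6+18=1, 6+21=4
a = 8: 8+9=17, 8+18=3, 8+21=6
a = 14: 14+9=0, 14+18=9, 14+21=12
a = 17: 17+9=3, 17+18=12, 17+21=15
a = 20: 20+9=6, 20+18=15, 20+21=18
Distinct residues collected: {0, 1, 3, 4, 6, 9, 12, 15, 17, 18}
|A + B| = 10 (out of 23 total residues).

A + B = {0, 1, 3, 4, 6, 9, 12, 15, 17, 18}


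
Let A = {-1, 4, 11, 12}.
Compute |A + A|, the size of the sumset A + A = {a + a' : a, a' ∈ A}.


A + A = {a + a' : a, a' ∈ A}; |A| = 4.
General bounds: 2|A| - 1 ≤ |A + A| ≤ |A|(|A|+1)/2, i.e. 7 ≤ |A + A| ≤ 10.
Lower bound 2|A|-1 is attained iff A is an arithmetic progression.
Enumerate sums a + a' for a ≤ a' (symmetric, so this suffices):
a = -1: -1+-1=-2, -1+4=3, -1+11=10, -1+12=11
a = 4: 4+4=8, 4+11=15, 4+12=16
a = 11: 11+11=22, 11+12=23
a = 12: 12+12=24
Distinct sums: {-2, 3, 8, 10, 11, 15, 16, 22, 23, 24}
|A + A| = 10

|A + A| = 10


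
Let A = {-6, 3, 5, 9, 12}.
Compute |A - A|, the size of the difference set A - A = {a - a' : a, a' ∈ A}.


A - A = {a - a' : a, a' ∈ A}; |A| = 5.
Bounds: 2|A|-1 ≤ |A - A| ≤ |A|² - |A| + 1, i.e. 9 ≤ |A - A| ≤ 21.
Note: 0 ∈ A - A always (from a - a). The set is symmetric: if d ∈ A - A then -d ∈ A - A.
Enumerate nonzero differences d = a - a' with a > a' (then include -d):
Positive differences: {2, 3, 4, 6, 7, 9, 11, 15, 18}
Full difference set: {0} ∪ (positive diffs) ∪ (negative diffs).
|A - A| = 1 + 2·9 = 19 (matches direct enumeration: 19).

|A - A| = 19


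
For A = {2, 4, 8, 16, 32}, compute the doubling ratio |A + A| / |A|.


|A| = 5.
Compute A + A by enumerating all 25 pairs.
A + A = {4, 6, 8, 10, 12, 16, 18, 20, 24, 32, 34, 36, 40, 48, 64}, so |A + A| = 15.
K = |A + A| / |A| = 15/5 = 3/1 ≈ 3.0000.
Reference: AP of size 5 gives K = 9/5 ≈ 1.8000; a fully generic set of size 5 gives K ≈ 3.0000.

|A| = 5, |A + A| = 15, K = 15/5 = 3/1.


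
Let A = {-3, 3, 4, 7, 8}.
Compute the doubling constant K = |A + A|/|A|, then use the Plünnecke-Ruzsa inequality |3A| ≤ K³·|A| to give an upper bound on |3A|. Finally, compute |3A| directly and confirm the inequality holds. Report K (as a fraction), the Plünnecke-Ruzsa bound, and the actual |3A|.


|A| = 5.
Step 1: Compute A + A by enumerating all 25 pairs.
A + A = {-6, 0, 1, 4, 5, 6, 7, 8, 10, 11, 12, 14, 15, 16}, so |A + A| = 14.
Step 2: Doubling constant K = |A + A|/|A| = 14/5 = 14/5 ≈ 2.8000.
Step 3: Plünnecke-Ruzsa gives |3A| ≤ K³·|A| = (2.8000)³ · 5 ≈ 109.7600.
Step 4: Compute 3A = A + A + A directly by enumerating all triples (a,b,c) ∈ A³; |3A| = 26.
Step 5: Check 26 ≤ 109.7600? Yes ✓.

K = 14/5, Plünnecke-Ruzsa bound K³|A| ≈ 109.7600, |3A| = 26, inequality holds.


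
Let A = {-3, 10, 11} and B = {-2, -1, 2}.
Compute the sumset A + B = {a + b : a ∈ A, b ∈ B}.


A + B = {a + b : a ∈ A, b ∈ B}.
Enumerate all |A|·|B| = 3·3 = 9 pairs (a, b) and collect distinct sums.
a = -3: -3+-2=-5, -3+-1=-4, -3+2=-1
a = 10: 10+-2=8, 10+-1=9, 10+2=12
a = 11: 11+-2=9, 11+-1=10, 11+2=13
Collecting distinct sums: A + B = {-5, -4, -1, 8, 9, 10, 12, 13}
|A + B| = 8

A + B = {-5, -4, -1, 8, 9, 10, 12, 13}


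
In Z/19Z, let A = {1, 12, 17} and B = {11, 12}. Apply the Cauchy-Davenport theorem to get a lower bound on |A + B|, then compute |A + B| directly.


Cauchy-Davenport: |A + B| ≥ min(p, |A| + |B| - 1) for A, B nonempty in Z/pZ.
|A| = 3, |B| = 2, p = 19.
CD lower bound = min(19, 3 + 2 - 1) = min(19, 4) = 4.
Compute A + B mod 19 directly:
a = 1: 1+11=12, 1+12=13
a = 12: 12+11=4, 12+12=5
a = 17: 17+11=9, 17+12=10
A + B = {4, 5, 9, 10, 12, 13}, so |A + B| = 6.
Verify: 6 ≥ 4? Yes ✓.

CD lower bound = 4, actual |A + B| = 6.


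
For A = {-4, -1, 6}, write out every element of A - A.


A - A = {a - a' : a, a' ∈ A}.
Compute a - a' for each ordered pair (a, a'):
a = -4: -4--4=0, -4--1=-3, -4-6=-10
a = -1: -1--4=3, -1--1=0, -1-6=-7
a = 6: 6--4=10, 6--1=7, 6-6=0
Collecting distinct values (and noting 0 appears from a-a):
A - A = {-10, -7, -3, 0, 3, 7, 10}
|A - A| = 7

A - A = {-10, -7, -3, 0, 3, 7, 10}


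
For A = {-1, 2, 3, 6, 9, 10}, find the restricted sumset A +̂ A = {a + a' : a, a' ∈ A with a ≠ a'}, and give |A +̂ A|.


Restricted sumset: A +̂ A = {a + a' : a ∈ A, a' ∈ A, a ≠ a'}.
Equivalently, take A + A and drop any sum 2a that is achievable ONLY as a + a for a ∈ A (i.e. sums representable only with equal summands).
Enumerate pairs (a, a') with a < a' (symmetric, so each unordered pair gives one sum; this covers all a ≠ a'):
  -1 + 2 = 1
  -1 + 3 = 2
  -1 + 6 = 5
  -1 + 9 = 8
  -1 + 10 = 9
  2 + 3 = 5
  2 + 6 = 8
  2 + 9 = 11
  2 + 10 = 12
  3 + 6 = 9
  3 + 9 = 12
  3 + 10 = 13
  6 + 9 = 15
  6 + 10 = 16
  9 + 10 = 19
Collected distinct sums: {1, 2, 5, 8, 9, 11, 12, 13, 15, 16, 19}
|A +̂ A| = 11
(Reference bound: |A +̂ A| ≥ 2|A| - 3 for |A| ≥ 2, with |A| = 6 giving ≥ 9.)

|A +̂ A| = 11


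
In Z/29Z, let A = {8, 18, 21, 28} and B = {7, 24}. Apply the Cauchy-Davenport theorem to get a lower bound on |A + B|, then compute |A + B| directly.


Cauchy-Davenport: |A + B| ≥ min(p, |A| + |B| - 1) for A, B nonempty in Z/pZ.
|A| = 4, |B| = 2, p = 29.
CD lower bound = min(29, 4 + 2 - 1) = min(29, 5) = 5.
Compute A + B mod 29 directly:
a = 8: 8+7=15, 8+24=3
a = 18: 18+7=25, 18+24=13
a = 21: 21+7=28, 21+24=16
a = 28: 28+7=6, 28+24=23
A + B = {3, 6, 13, 15, 16, 23, 25, 28}, so |A + B| = 8.
Verify: 8 ≥ 5? Yes ✓.

CD lower bound = 5, actual |A + B| = 8.


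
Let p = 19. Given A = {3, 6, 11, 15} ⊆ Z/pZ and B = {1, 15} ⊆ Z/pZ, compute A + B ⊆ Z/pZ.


Work in Z/19Z: reduce every sum a + b modulo 19.
Enumerate all 8 pairs:
a = 3: 3+1=4, 3+15=18
a = 6: 6+1=7, 6+15=2
a = 11: 11+1=12, 11+15=7
a = 15: 15+1=16, 15+15=11
Distinct residues collected: {2, 4, 7, 11, 12, 16, 18}
|A + B| = 7 (out of 19 total residues).

A + B = {2, 4, 7, 11, 12, 16, 18}


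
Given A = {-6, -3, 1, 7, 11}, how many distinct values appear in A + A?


A + A = {a + a' : a, a' ∈ A}; |A| = 5.
General bounds: 2|A| - 1 ≤ |A + A| ≤ |A|(|A|+1)/2, i.e. 9 ≤ |A + A| ≤ 15.
Lower bound 2|A|-1 is attained iff A is an arithmetic progression.
Enumerate sums a + a' for a ≤ a' (symmetric, so this suffices):
a = -6: -6+-6=-12, -6+-3=-9, -6+1=-5, -6+7=1, -6+11=5
a = -3: -3+-3=-6, -3+1=-2, -3+7=4, -3+11=8
a = 1: 1+1=2, 1+7=8, 1+11=12
a = 7: 7+7=14, 7+11=18
a = 11: 11+11=22
Distinct sums: {-12, -9, -6, -5, -2, 1, 2, 4, 5, 8, 12, 14, 18, 22}
|A + A| = 14

|A + A| = 14


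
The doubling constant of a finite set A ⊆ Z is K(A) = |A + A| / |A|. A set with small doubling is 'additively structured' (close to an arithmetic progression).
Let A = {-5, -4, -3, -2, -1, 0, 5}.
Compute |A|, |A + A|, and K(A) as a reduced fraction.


|A| = 7.
Compute A + A by enumerating all 49 pairs.
A + A = {-10, -9, -8, -7, -6, -5, -4, -3, -2, -1, 0, 1, 2, 3, 4, 5, 10}, so |A + A| = 17.
K = |A + A| / |A| = 17/7 (already in lowest terms) ≈ 2.4286.
Reference: AP of size 7 gives K = 13/7 ≈ 1.8571; a fully generic set of size 7 gives K ≈ 4.0000.

|A| = 7, |A + A| = 17, K = 17/7.


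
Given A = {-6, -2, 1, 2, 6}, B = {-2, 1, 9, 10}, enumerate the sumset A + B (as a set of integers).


A + B = {a + b : a ∈ A, b ∈ B}.
Enumerate all |A|·|B| = 5·4 = 20 pairs (a, b) and collect distinct sums.
a = -6: -6+-2=-8, -6+1=-5, -6+9=3, -6+10=4
a = -2: -2+-2=-4, -2+1=-1, -2+9=7, -2+10=8
a = 1: 1+-2=-1, 1+1=2, 1+9=10, 1+10=11
a = 2: 2+-2=0, 2+1=3, 2+9=11, 2+10=12
a = 6: 6+-2=4, 6+1=7, 6+9=15, 6+10=16
Collecting distinct sums: A + B = {-8, -5, -4, -1, 0, 2, 3, 4, 7, 8, 10, 11, 12, 15, 16}
|A + B| = 15

A + B = {-8, -5, -4, -1, 0, 2, 3, 4, 7, 8, 10, 11, 12, 15, 16}


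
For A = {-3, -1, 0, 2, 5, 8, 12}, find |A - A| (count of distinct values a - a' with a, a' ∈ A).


A - A = {a - a' : a, a' ∈ A}; |A| = 7.
Bounds: 2|A|-1 ≤ |A - A| ≤ |A|² - |A| + 1, i.e. 13 ≤ |A - A| ≤ 43.
Note: 0 ∈ A - A always (from a - a). The set is symmetric: if d ∈ A - A then -d ∈ A - A.
Enumerate nonzero differences d = a - a' with a > a' (then include -d):
Positive differences: {1, 2, 3, 4, 5, 6, 7, 8, 9, 10, 11, 12, 13, 15}
Full difference set: {0} ∪ (positive diffs) ∪ (negative diffs).
|A - A| = 1 + 2·14 = 29 (matches direct enumeration: 29).

|A - A| = 29


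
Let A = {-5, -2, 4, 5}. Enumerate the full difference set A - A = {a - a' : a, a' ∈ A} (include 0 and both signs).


A - A = {a - a' : a, a' ∈ A}.
Compute a - a' for each ordered pair (a, a'):
a = -5: -5--5=0, -5--2=-3, -5-4=-9, -5-5=-10
a = -2: -2--5=3, -2--2=0, -2-4=-6, -2-5=-7
a = 4: 4--5=9, 4--2=6, 4-4=0, 4-5=-1
a = 5: 5--5=10, 5--2=7, 5-4=1, 5-5=0
Collecting distinct values (and noting 0 appears from a-a):
A - A = {-10, -9, -7, -6, -3, -1, 0, 1, 3, 6, 7, 9, 10}
|A - A| = 13

A - A = {-10, -9, -7, -6, -3, -1, 0, 1, 3, 6, 7, 9, 10}


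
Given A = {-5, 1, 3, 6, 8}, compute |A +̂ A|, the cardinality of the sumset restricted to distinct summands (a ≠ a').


Restricted sumset: A +̂ A = {a + a' : a ∈ A, a' ∈ A, a ≠ a'}.
Equivalently, take A + A and drop any sum 2a that is achievable ONLY as a + a for a ∈ A (i.e. sums representable only with equal summands).
Enumerate pairs (a, a') with a < a' (symmetric, so each unordered pair gives one sum; this covers all a ≠ a'):
  -5 + 1 = -4
  -5 + 3 = -2
  -5 + 6 = 1
  -5 + 8 = 3
  1 + 3 = 4
  1 + 6 = 7
  1 + 8 = 9
  3 + 6 = 9
  3 + 8 = 11
  6 + 8 = 14
Collected distinct sums: {-4, -2, 1, 3, 4, 7, 9, 11, 14}
|A +̂ A| = 9
(Reference bound: |A +̂ A| ≥ 2|A| - 3 for |A| ≥ 2, with |A| = 5 giving ≥ 7.)

|A +̂ A| = 9


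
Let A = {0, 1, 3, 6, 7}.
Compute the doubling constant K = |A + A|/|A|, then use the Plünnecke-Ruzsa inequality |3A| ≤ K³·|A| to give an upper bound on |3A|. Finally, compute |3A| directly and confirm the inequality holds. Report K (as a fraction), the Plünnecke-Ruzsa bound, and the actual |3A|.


|A| = 5.
Step 1: Compute A + A by enumerating all 25 pairs.
A + A = {0, 1, 2, 3, 4, 6, 7, 8, 9, 10, 12, 13, 14}, so |A + A| = 13.
Step 2: Doubling constant K = |A + A|/|A| = 13/5 = 13/5 ≈ 2.6000.
Step 3: Plünnecke-Ruzsa gives |3A| ≤ K³·|A| = (2.6000)³ · 5 ≈ 87.8800.
Step 4: Compute 3A = A + A + A directly by enumerating all triples (a,b,c) ∈ A³; |3A| = 22.
Step 5: Check 22 ≤ 87.8800? Yes ✓.

K = 13/5, Plünnecke-Ruzsa bound K³|A| ≈ 87.8800, |3A| = 22, inequality holds.


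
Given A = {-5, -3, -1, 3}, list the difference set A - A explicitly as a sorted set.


A - A = {a - a' : a, a' ∈ A}.
Compute a - a' for each ordered pair (a, a'):
a = -5: -5--5=0, -5--3=-2, -5--1=-4, -5-3=-8
a = -3: -3--5=2, -3--3=0, -3--1=-2, -3-3=-6
a = -1: -1--5=4, -1--3=2, -1--1=0, -1-3=-4
a = 3: 3--5=8, 3--3=6, 3--1=4, 3-3=0
Collecting distinct values (and noting 0 appears from a-a):
A - A = {-8, -6, -4, -2, 0, 2, 4, 6, 8}
|A - A| = 9

A - A = {-8, -6, -4, -2, 0, 2, 4, 6, 8}


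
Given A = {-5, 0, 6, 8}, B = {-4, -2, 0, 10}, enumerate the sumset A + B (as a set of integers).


A + B = {a + b : a ∈ A, b ∈ B}.
Enumerate all |A|·|B| = 4·4 = 16 pairs (a, b) and collect distinct sums.
a = -5: -5+-4=-9, -5+-2=-7, -5+0=-5, -5+10=5
a = 0: 0+-4=-4, 0+-2=-2, 0+0=0, 0+10=10
a = 6: 6+-4=2, 6+-2=4, 6+0=6, 6+10=16
a = 8: 8+-4=4, 8+-2=6, 8+0=8, 8+10=18
Collecting distinct sums: A + B = {-9, -7, -5, -4, -2, 0, 2, 4, 5, 6, 8, 10, 16, 18}
|A + B| = 14

A + B = {-9, -7, -5, -4, -2, 0, 2, 4, 5, 6, 8, 10, 16, 18}


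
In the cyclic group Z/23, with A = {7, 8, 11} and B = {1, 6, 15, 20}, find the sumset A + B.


Work in Z/23Z: reduce every sum a + b modulo 23.
Enumerate all 12 pairs:
a = 7: 7+1=8, 7+6=13, 7+15=22, 7+20=4
a = 8: 8+1=9, 8+6=14, 8+15=0, 8+20=5
a = 11: 11+1=12, 11+6=17, 11+15=3, 11+20=8
Distinct residues collected: {0, 3, 4, 5, 8, 9, 12, 13, 14, 17, 22}
|A + B| = 11 (out of 23 total residues).

A + B = {0, 3, 4, 5, 8, 9, 12, 13, 14, 17, 22}


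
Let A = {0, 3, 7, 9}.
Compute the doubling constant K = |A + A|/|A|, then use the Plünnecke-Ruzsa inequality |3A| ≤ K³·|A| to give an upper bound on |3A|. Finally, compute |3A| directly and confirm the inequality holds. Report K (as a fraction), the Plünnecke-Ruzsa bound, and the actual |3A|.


|A| = 4.
Step 1: Compute A + A by enumerating all 16 pairs.
A + A = {0, 3, 6, 7, 9, 10, 12, 14, 16, 18}, so |A + A| = 10.
Step 2: Doubling constant K = |A + A|/|A| = 10/4 = 10/4 ≈ 2.5000.
Step 3: Plünnecke-Ruzsa gives |3A| ≤ K³·|A| = (2.5000)³ · 4 ≈ 62.5000.
Step 4: Compute 3A = A + A + A directly by enumerating all triples (a,b,c) ∈ A³; |3A| = 18.
Step 5: Check 18 ≤ 62.5000? Yes ✓.

K = 10/4, Plünnecke-Ruzsa bound K³|A| ≈ 62.5000, |3A| = 18, inequality holds.


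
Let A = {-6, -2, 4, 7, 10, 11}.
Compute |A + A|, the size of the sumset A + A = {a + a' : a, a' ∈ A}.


A + A = {a + a' : a, a' ∈ A}; |A| = 6.
General bounds: 2|A| - 1 ≤ |A + A| ≤ |A|(|A|+1)/2, i.e. 11 ≤ |A + A| ≤ 21.
Lower bound 2|A|-1 is attained iff A is an arithmetic progression.
Enumerate sums a + a' for a ≤ a' (symmetric, so this suffices):
a = -6: -6+-6=-12, -6+-2=-8, -6+4=-2, -6+7=1, -6+10=4, -6+11=5
a = -2: -2+-2=-4, -2+4=2, -2+7=5, -2+10=8, -2+11=9
a = 4: 4+4=8, 4+7=11, 4+10=14, 4+11=15
a = 7: 7+7=14, 7+10=17, 7+11=18
a = 10: 10+10=20, 10+11=21
a = 11: 11+11=22
Distinct sums: {-12, -8, -4, -2, 1, 2, 4, 5, 8, 9, 11, 14, 15, 17, 18, 20, 21, 22}
|A + A| = 18

|A + A| = 18


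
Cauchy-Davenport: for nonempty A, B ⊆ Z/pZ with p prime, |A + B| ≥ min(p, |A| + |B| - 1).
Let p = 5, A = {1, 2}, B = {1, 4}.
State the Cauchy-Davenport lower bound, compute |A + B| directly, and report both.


Cauchy-Davenport: |A + B| ≥ min(p, |A| + |B| - 1) for A, B nonempty in Z/pZ.
|A| = 2, |B| = 2, p = 5.
CD lower bound = min(5, 2 + 2 - 1) = min(5, 3) = 3.
Compute A + B mod 5 directly:
a = 1: 1+1=2, 1+4=0
a = 2: 2+1=3, 2+4=1
A + B = {0, 1, 2, 3}, so |A + B| = 4.
Verify: 4 ≥ 3? Yes ✓.

CD lower bound = 3, actual |A + B| = 4.


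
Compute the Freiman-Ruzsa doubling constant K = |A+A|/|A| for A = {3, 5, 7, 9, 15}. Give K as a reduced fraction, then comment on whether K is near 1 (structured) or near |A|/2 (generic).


|A| = 5.
Compute A + A by enumerating all 25 pairs.
A + A = {6, 8, 10, 12, 14, 16, 18, 20, 22, 24, 30}, so |A + A| = 11.
K = |A + A| / |A| = 11/5 (already in lowest terms) ≈ 2.2000.
Reference: AP of size 5 gives K = 9/5 ≈ 1.8000; a fully generic set of size 5 gives K ≈ 3.0000.

|A| = 5, |A + A| = 11, K = 11/5.


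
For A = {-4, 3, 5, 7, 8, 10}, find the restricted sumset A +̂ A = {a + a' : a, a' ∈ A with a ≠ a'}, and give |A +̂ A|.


Restricted sumset: A +̂ A = {a + a' : a ∈ A, a' ∈ A, a ≠ a'}.
Equivalently, take A + A and drop any sum 2a that is achievable ONLY as a + a for a ∈ A (i.e. sums representable only with equal summands).
Enumerate pairs (a, a') with a < a' (symmetric, so each unordered pair gives one sum; this covers all a ≠ a'):
  -4 + 3 = -1
  -4 + 5 = 1
  -4 + 7 = 3
  -4 + 8 = 4
  -4 + 10 = 6
  3 + 5 = 8
  3 + 7 = 10
  3 + 8 = 11
  3 + 10 = 13
  5 + 7 = 12
  5 + 8 = 13
  5 + 10 = 15
  7 + 8 = 15
  7 + 10 = 17
  8 + 10 = 18
Collected distinct sums: {-1, 1, 3, 4, 6, 8, 10, 11, 12, 13, 15, 17, 18}
|A +̂ A| = 13
(Reference bound: |A +̂ A| ≥ 2|A| - 3 for |A| ≥ 2, with |A| = 6 giving ≥ 9.)

|A +̂ A| = 13


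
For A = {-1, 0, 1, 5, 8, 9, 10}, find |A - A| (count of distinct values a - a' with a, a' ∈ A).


A - A = {a - a' : a, a' ∈ A}; |A| = 7.
Bounds: 2|A|-1 ≤ |A - A| ≤ |A|² - |A| + 1, i.e. 13 ≤ |A - A| ≤ 43.
Note: 0 ∈ A - A always (from a - a). The set is symmetric: if d ∈ A - A then -d ∈ A - A.
Enumerate nonzero differences d = a - a' with a > a' (then include -d):
Positive differences: {1, 2, 3, 4, 5, 6, 7, 8, 9, 10, 11}
Full difference set: {0} ∪ (positive diffs) ∪ (negative diffs).
|A - A| = 1 + 2·11 = 23 (matches direct enumeration: 23).

|A - A| = 23


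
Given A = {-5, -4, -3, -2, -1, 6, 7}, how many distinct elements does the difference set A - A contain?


A - A = {a - a' : a, a' ∈ A}; |A| = 7.
Bounds: 2|A|-1 ≤ |A - A| ≤ |A|² - |A| + 1, i.e. 13 ≤ |A - A| ≤ 43.
Note: 0 ∈ A - A always (from a - a). The set is symmetric: if d ∈ A - A then -d ∈ A - A.
Enumerate nonzero differences d = a - a' with a > a' (then include -d):
Positive differences: {1, 2, 3, 4, 7, 8, 9, 10, 11, 12}
Full difference set: {0} ∪ (positive diffs) ∪ (negative diffs).
|A - A| = 1 + 2·10 = 21 (matches direct enumeration: 21).

|A - A| = 21


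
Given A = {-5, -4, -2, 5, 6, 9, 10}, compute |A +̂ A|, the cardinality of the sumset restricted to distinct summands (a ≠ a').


Restricted sumset: A +̂ A = {a + a' : a ∈ A, a' ∈ A, a ≠ a'}.
Equivalently, take A + A and drop any sum 2a that is achievable ONLY as a + a for a ∈ A (i.e. sums representable only with equal summands).
Enumerate pairs (a, a') with a < a' (symmetric, so each unordered pair gives one sum; this covers all a ≠ a'):
  -5 + -4 = -9
  -5 + -2 = -7
  -5 + 5 = 0
  -5 + 6 = 1
  -5 + 9 = 4
  -5 + 10 = 5
  -4 + -2 = -6
  -4 + 5 = 1
  -4 + 6 = 2
  -4 + 9 = 5
  -4 + 10 = 6
  -2 + 5 = 3
  -2 + 6 = 4
  -2 + 9 = 7
  -2 + 10 = 8
  5 + 6 = 11
  5 + 9 = 14
  5 + 10 = 15
  6 + 9 = 15
  6 + 10 = 16
  9 + 10 = 19
Collected distinct sums: {-9, -7, -6, 0, 1, 2, 3, 4, 5, 6, 7, 8, 11, 14, 15, 16, 19}
|A +̂ A| = 17
(Reference bound: |A +̂ A| ≥ 2|A| - 3 for |A| ≥ 2, with |A| = 7 giving ≥ 11.)

|A +̂ A| = 17


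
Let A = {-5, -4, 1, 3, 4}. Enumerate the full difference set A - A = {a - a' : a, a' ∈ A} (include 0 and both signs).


A - A = {a - a' : a, a' ∈ A}.
Compute a - a' for each ordered pair (a, a'):
a = -5: -5--5=0, -5--4=-1, -5-1=-6, -5-3=-8, -5-4=-9
a = -4: -4--5=1, -4--4=0, -4-1=-5, -4-3=-7, -4-4=-8
a = 1: 1--5=6, 1--4=5, 1-1=0, 1-3=-2, 1-4=-3
a = 3: 3--5=8, 3--4=7, 3-1=2, 3-3=0, 3-4=-1
a = 4: 4--5=9, 4--4=8, 4-1=3, 4-3=1, 4-4=0
Collecting distinct values (and noting 0 appears from a-a):
A - A = {-9, -8, -7, -6, -5, -3, -2, -1, 0, 1, 2, 3, 5, 6, 7, 8, 9}
|A - A| = 17

A - A = {-9, -8, -7, -6, -5, -3, -2, -1, 0, 1, 2, 3, 5, 6, 7, 8, 9}


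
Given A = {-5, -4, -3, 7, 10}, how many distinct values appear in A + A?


A + A = {a + a' : a, a' ∈ A}; |A| = 5.
General bounds: 2|A| - 1 ≤ |A + A| ≤ |A|(|A|+1)/2, i.e. 9 ≤ |A + A| ≤ 15.
Lower bound 2|A|-1 is attained iff A is an arithmetic progression.
Enumerate sums a + a' for a ≤ a' (symmetric, so this suffices):
a = -5: -5+-5=-10, -5+-4=-9, -5+-3=-8, -5+7=2, -5+10=5
a = -4: -4+-4=-8, -4+-3=-7, -4+7=3, -4+10=6
a = -3: -3+-3=-6, -3+7=4, -3+10=7
a = 7: 7+7=14, 7+10=17
a = 10: 10+10=20
Distinct sums: {-10, -9, -8, -7, -6, 2, 3, 4, 5, 6, 7, 14, 17, 20}
|A + A| = 14

|A + A| = 14


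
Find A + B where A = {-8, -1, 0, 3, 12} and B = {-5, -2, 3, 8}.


A + B = {a + b : a ∈ A, b ∈ B}.
Enumerate all |A|·|B| = 5·4 = 20 pairs (a, b) and collect distinct sums.
a = -8: -8+-5=-13, -8+-2=-10, -8+3=-5, -8+8=0
a = -1: -1+-5=-6, -1+-2=-3, -1+3=2, -1+8=7
a = 0: 0+-5=-5, 0+-2=-2, 0+3=3, 0+8=8
a = 3: 3+-5=-2, 3+-2=1, 3+3=6, 3+8=11
a = 12: 12+-5=7, 12+-2=10, 12+3=15, 12+8=20
Collecting distinct sums: A + B = {-13, -10, -6, -5, -3, -2, 0, 1, 2, 3, 6, 7, 8, 10, 11, 15, 20}
|A + B| = 17

A + B = {-13, -10, -6, -5, -3, -2, 0, 1, 2, 3, 6, 7, 8, 10, 11, 15, 20}


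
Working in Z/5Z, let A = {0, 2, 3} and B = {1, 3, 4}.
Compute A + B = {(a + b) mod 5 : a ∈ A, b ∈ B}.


Work in Z/5Z: reduce every sum a + b modulo 5.
Enumerate all 9 pairs:
a = 0: 0+1=1, 0+3=3, 0+4=4
a = 2: 2+1=3, 2+3=0, 2+4=1
a = 3: 3+1=4, 3+3=1, 3+4=2
Distinct residues collected: {0, 1, 2, 3, 4}
|A + B| = 5 (out of 5 total residues).

A + B = {0, 1, 2, 3, 4}
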